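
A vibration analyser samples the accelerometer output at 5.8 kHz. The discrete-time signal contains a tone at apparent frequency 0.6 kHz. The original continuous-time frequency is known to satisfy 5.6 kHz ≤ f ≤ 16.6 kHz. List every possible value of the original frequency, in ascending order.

6.4 kHz, 11 kHz, 12.2 kHz

Frequencies that alias to 0.6 kHz are k·fs ± 0.6 kHz for integer k ≥ 0.
k=0: 0.6 kHz.
k=1: 5.2 kHz, 6.4 kHz.
k=2: 11 kHz, 12.2 kHz.
k=3: 16.8 kHz, 18 kHz.
Within [5.6 kHz, 16.6 kHz]: 6.4 kHz, 11 kHz, 12.2 kHz.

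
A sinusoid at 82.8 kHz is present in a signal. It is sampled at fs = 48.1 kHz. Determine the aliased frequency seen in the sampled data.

13.4 kHz

82.8 kHz mod fs = 34.7 kHz.
34.7 kHz > fs/2 = 24.05 kHz, folds to fs − 34.7 kHz = 13.4 kHz.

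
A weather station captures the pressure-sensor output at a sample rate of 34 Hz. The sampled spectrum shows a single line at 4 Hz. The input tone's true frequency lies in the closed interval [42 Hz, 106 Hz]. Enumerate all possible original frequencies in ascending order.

Frequencies that alias to 4 Hz are k·fs ± 4 Hz for integer k ≥ 0.
k=0: 4 Hz.
k=1: 30 Hz, 38 Hz.
k=2: 64 Hz, 72 Hz.
k=3: 98 Hz, 106 Hz.
k=4: 132 Hz, 140 Hz.
Within [42 Hz, 106 Hz]: 64 Hz, 72 Hz, 98 Hz, 106 Hz.

64 Hz, 72 Hz, 98 Hz, 106 Hz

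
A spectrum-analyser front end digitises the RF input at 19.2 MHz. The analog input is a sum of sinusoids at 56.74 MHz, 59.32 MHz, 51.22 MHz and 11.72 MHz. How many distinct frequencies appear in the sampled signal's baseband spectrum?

fs/2 = 9.6 MHz.
56.74 MHz mod fs = 18.34 MHz.
18.34 MHz > fs/2 = 9.6 MHz, folds to fs − 18.34 MHz = 0.86 MHz.
59.32 MHz mod fs = 1.72 MHz.
1.72 MHz ≤ fs/2 = 9.6 MHz, appears at 1.72 MHz.
51.22 MHz mod fs = 12.82 MHz.
12.82 MHz > fs/2 = 9.6 MHz, folds to fs − 12.82 MHz = 6.38 MHz.
11.72 MHz > fs/2 = 9.6 MHz, folds to fs − 11.72 MHz = 7.48 MHz.
Distinct values: {0.86 MHz, 1.72 MHz, 6.38 MHz, 7.48 MHz} → 4.

4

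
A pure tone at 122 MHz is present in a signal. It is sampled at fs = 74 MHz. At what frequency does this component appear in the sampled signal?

26 MHz

122 MHz mod fs = 48 MHz.
48 MHz > fs/2 = 37 MHz, folds to fs − 48 MHz = 26 MHz.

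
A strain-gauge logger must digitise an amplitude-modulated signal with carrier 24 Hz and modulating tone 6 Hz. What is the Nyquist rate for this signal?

60 Hz

AM sidebands sit at fc ± fm = 18 Hz and 30 Hz.
Highest-frequency component: 30 Hz.
Nyquist rate = 2 × 30 Hz = 60 Hz.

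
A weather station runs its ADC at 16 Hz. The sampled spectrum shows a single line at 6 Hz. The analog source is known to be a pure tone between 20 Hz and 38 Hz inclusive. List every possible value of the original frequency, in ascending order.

Frequencies that alias to 6 Hz are k·fs ± 6 Hz for integer k ≥ 0.
k=0: 6 Hz.
k=1: 10 Hz, 22 Hz.
k=2: 26 Hz, 38 Hz.
k=3: 42 Hz, 54 Hz.
Within [20 Hz, 38 Hz]: 22 Hz, 26 Hz, 38 Hz.

22 Hz, 26 Hz, 38 Hz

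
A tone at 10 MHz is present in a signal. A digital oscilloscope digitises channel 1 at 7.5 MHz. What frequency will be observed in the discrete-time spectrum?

2.5 MHz

10 MHz mod fs = 2.5 MHz.
2.5 MHz ≤ fs/2 = 3.75 MHz, appears at 2.5 MHz.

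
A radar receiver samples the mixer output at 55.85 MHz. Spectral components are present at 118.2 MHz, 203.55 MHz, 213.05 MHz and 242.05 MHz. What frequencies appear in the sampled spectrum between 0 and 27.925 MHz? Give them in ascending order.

6.5 MHz, 10.35 MHz, 18.65 MHz, 19.85 MHz

fs/2 = 27.925 MHz.
118.2 MHz mod fs = 6.5 MHz.
6.5 MHz ≤ fs/2 = 27.925 MHz, appears at 6.5 MHz.
203.55 MHz mod fs = 36 MHz.
36 MHz > fs/2 = 27.925 MHz, folds to fs − 36 MHz = 19.85 MHz.
213.05 MHz mod fs = 45.5 MHz.
45.5 MHz > fs/2 = 27.925 MHz, folds to fs − 45.5 MHz = 10.35 MHz.
242.05 MHz mod fs = 18.65 MHz.
18.65 MHz ≤ fs/2 = 27.925 MHz, appears at 18.65 MHz.
Distinct values: {6.5 MHz, 10.35 MHz, 18.65 MHz, 19.85 MHz}.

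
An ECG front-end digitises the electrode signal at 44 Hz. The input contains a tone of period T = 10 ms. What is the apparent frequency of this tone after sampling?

T = 10 ms → f = 1/T = 100 Hz.
100 Hz mod fs = 12 Hz.
12 Hz ≤ fs/2 = 22 Hz, appears at 12 Hz.

12 Hz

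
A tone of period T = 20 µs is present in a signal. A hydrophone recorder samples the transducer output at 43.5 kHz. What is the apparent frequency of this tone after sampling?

6.5 kHz

T = 20 µs → f = 1/T = 50 kHz.
50 kHz mod fs = 6.5 kHz.
6.5 kHz ≤ fs/2 = 21.75 kHz, appears at 6.5 kHz.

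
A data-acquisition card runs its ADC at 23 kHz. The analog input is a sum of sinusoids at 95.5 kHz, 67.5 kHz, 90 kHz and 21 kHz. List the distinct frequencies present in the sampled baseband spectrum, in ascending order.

fs/2 = 11.5 kHz.
95.5 kHz mod fs = 3.5 kHz.
3.5 kHz ≤ fs/2 = 11.5 kHz, appears at 3.5 kHz.
67.5 kHz mod fs = 21.5 kHz.
21.5 kHz > fs/2 = 11.5 kHz, folds to fs − 21.5 kHz = 1.5 kHz.
90 kHz mod fs = 21 kHz.
21 kHz > fs/2 = 11.5 kHz, folds to fs − 21 kHz = 2 kHz.
21 kHz > fs/2 = 11.5 kHz, folds to fs − 21 kHz = 2 kHz.
Distinct values: {1.5 kHz, 2 kHz, 3.5 kHz}.

1.5 kHz, 2 kHz, 3.5 kHz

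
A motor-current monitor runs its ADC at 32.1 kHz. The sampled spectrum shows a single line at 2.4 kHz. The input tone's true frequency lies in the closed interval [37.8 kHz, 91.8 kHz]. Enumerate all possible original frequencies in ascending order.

61.8 kHz, 66.6 kHz

Frequencies that alias to 2.4 kHz are k·fs ± 2.4 kHz for integer k ≥ 0.
k=0: 2.4 kHz.
k=1: 29.7 kHz, 34.5 kHz.
k=2: 61.8 kHz, 66.6 kHz.
k=3: 93.9 kHz, 98.7 kHz.
Within [37.8 kHz, 91.8 kHz]: 61.8 kHz, 66.6 kHz.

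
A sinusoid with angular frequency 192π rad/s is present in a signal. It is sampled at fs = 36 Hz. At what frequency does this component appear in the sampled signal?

12 Hz

ω = 192π rad/s → f = ω/(2π) = 96 Hz.
96 Hz mod fs = 24 Hz.
24 Hz > fs/2 = 18 Hz, folds to fs − 24 Hz = 12 Hz.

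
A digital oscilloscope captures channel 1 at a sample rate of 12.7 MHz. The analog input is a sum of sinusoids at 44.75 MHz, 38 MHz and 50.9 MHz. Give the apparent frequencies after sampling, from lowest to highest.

0.1 MHz, 6.05 MHz

fs/2 = 6.35 MHz.
44.75 MHz mod fs = 6.65 MHz.
6.65 MHz > fs/2 = 6.35 MHz, folds to fs − 6.65 MHz = 6.05 MHz.
38 MHz mod fs = 12.6 MHz.
12.6 MHz > fs/2 = 6.35 MHz, folds to fs − 12.6 MHz = 0.1 MHz.
50.9 MHz mod fs = 0.1 MHz.
0.1 MHz ≤ fs/2 = 6.35 MHz, appears at 0.1 MHz.
Distinct values: {0.1 MHz, 6.05 MHz}.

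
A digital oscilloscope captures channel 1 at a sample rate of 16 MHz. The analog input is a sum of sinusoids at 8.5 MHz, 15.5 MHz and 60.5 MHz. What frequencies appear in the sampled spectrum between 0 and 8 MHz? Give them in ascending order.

fs/2 = 8 MHz.
8.5 MHz > fs/2 = 8 MHz, folds to fs − 8.5 MHz = 7.5 MHz.
15.5 MHz > fs/2 = 8 MHz, folds to fs − 15.5 MHz = 0.5 MHz.
60.5 MHz mod fs = 12.5 MHz.
12.5 MHz > fs/2 = 8 MHz, folds to fs − 12.5 MHz = 3.5 MHz.
Distinct values: {0.5 MHz, 3.5 MHz, 7.5 MHz}.

0.5 MHz, 3.5 MHz, 7.5 MHz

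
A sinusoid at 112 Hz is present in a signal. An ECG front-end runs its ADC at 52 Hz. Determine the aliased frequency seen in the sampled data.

112 Hz mod fs = 8 Hz.
8 Hz ≤ fs/2 = 26 Hz, appears at 8 Hz.

8 Hz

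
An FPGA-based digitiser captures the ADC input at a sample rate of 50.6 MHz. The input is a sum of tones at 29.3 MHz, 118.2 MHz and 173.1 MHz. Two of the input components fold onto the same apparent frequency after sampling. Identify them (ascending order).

fs/2 = 25.3 MHz.
29.3 MHz > fs/2 = 25.3 MHz, folds to fs − 29.3 MHz = 21.3 MHz.
118.2 MHz mod fs = 17 MHz.
17 MHz ≤ fs/2 = 25.3 MHz, appears at 17 MHz.
173.1 MHz mod fs = 21.3 MHz.
21.3 MHz ≤ fs/2 = 25.3 MHz, appears at 21.3 MHz.
29.3 MHz and 173.1 MHz both map to 21.3 MHz.

29.3 MHz, 173.1 MHz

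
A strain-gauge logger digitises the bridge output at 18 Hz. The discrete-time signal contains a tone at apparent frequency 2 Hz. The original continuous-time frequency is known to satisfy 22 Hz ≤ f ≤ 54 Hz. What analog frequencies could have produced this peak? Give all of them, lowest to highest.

34 Hz, 38 Hz, 52 Hz

Frequencies that alias to 2 Hz are k·fs ± 2 Hz for integer k ≥ 0.
k=0: 2 Hz.
k=1: 16 Hz, 20 Hz.
k=2: 34 Hz, 38 Hz.
k=3: 52 Hz, 56 Hz.
k=4: 70 Hz, 74 Hz.
Within [22 Hz, 54 Hz]: 34 Hz, 38 Hz, 52 Hz.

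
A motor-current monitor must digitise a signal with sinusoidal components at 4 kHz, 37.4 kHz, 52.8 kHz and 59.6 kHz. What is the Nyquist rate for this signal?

119.2 kHz

Highest-frequency component: 59.6 kHz.
Nyquist rate = 2 × 59.6 kHz = 119.2 kHz.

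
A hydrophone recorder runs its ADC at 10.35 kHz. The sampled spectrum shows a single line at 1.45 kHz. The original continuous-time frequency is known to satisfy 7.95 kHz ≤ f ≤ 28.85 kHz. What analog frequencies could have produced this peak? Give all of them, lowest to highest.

Frequencies that alias to 1.45 kHz are k·fs ± 1.45 kHz for integer k ≥ 0.
k=0: 1.45 kHz.
k=1: 8.9 kHz, 11.8 kHz.
k=2: 19.25 kHz, 22.15 kHz.
k=3: 29.6 kHz, 32.5 kHz.
Within [7.95 kHz, 28.85 kHz]: 8.9 kHz, 11.8 kHz, 19.25 kHz, 22.15 kHz.

8.9 kHz, 11.8 kHz, 19.25 kHz, 22.15 kHz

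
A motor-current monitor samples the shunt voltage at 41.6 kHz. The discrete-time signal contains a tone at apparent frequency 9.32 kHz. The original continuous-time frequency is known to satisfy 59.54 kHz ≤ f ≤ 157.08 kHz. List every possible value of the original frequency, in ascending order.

73.88 kHz, 92.52 kHz, 115.48 kHz, 134.12 kHz, 157.08 kHz

Frequencies that alias to 9.32 kHz are k·fs ± 9.32 kHz for integer k ≥ 0.
k=0: 9.32 kHz.
k=1: 32.28 kHz, 50.92 kHz.
k=2: 73.88 kHz, 92.52 kHz.
k=3: 115.48 kHz, 134.12 kHz.
k=4: 157.08 kHz, 175.72 kHz.
k=5: 198.68 kHz, 217.32 kHz.
Within [59.54 kHz, 157.08 kHz]: 73.88 kHz, 92.52 kHz, 115.48 kHz, 134.12 kHz, 157.08 kHz.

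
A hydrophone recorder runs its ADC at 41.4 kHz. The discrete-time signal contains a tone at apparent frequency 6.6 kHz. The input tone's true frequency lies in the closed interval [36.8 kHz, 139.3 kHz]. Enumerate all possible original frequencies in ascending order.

48 kHz, 76.2 kHz, 89.4 kHz, 117.6 kHz, 130.8 kHz

Frequencies that alias to 6.6 kHz are k·fs ± 6.6 kHz for integer k ≥ 0.
k=0: 6.6 kHz.
k=1: 34.8 kHz, 48 kHz.
k=2: 76.2 kHz, 89.4 kHz.
k=3: 117.6 kHz, 130.8 kHz.
k=4: 159 kHz, 172.2 kHz.
Within [36.8 kHz, 139.3 kHz]: 48 kHz, 76.2 kHz, 89.4 kHz, 117.6 kHz, 130.8 kHz.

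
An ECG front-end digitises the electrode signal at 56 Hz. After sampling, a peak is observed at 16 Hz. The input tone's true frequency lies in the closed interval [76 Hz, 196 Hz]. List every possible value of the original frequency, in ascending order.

Frequencies that alias to 16 Hz are k·fs ± 16 Hz for integer k ≥ 0.
k=0: 16 Hz.
k=1: 40 Hz, 72 Hz.
k=2: 96 Hz, 128 Hz.
k=3: 152 Hz, 184 Hz.
k=4: 208 Hz, 240 Hz.
Within [76 Hz, 196 Hz]: 96 Hz, 128 Hz, 152 Hz, 184 Hz.

96 Hz, 128 Hz, 152 Hz, 184 Hz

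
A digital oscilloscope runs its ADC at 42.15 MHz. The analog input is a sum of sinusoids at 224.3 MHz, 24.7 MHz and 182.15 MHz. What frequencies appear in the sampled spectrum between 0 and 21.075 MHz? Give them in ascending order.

13.55 MHz, 17.45 MHz

fs/2 = 21.075 MHz.
224.3 MHz mod fs = 13.55 MHz.
13.55 MHz ≤ fs/2 = 21.075 MHz, appears at 13.55 MHz.
24.7 MHz > fs/2 = 21.075 MHz, folds to fs − 24.7 MHz = 17.45 MHz.
182.15 MHz mod fs = 13.55 MHz.
13.55 MHz ≤ fs/2 = 21.075 MHz, appears at 13.55 MHz.
Distinct values: {13.55 MHz, 17.45 MHz}.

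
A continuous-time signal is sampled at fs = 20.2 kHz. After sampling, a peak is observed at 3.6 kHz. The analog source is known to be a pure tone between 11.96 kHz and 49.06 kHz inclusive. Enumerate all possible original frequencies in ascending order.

Frequencies that alias to 3.6 kHz are k·fs ± 3.6 kHz for integer k ≥ 0.
k=0: 3.6 kHz.
k=1: 16.6 kHz, 23.8 kHz.
k=2: 36.8 kHz, 44 kHz.
k=3: 57 kHz, 64.2 kHz.
Within [11.96 kHz, 49.06 kHz]: 16.6 kHz, 23.8 kHz, 36.8 kHz, 44 kHz.

16.6 kHz, 23.8 kHz, 36.8 kHz, 44 kHz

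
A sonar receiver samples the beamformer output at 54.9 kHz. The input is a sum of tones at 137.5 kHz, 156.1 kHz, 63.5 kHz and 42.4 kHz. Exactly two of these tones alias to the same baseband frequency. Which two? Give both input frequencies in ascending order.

fs/2 = 27.45 kHz.
137.5 kHz mod fs = 27.7 kHz.
27.7 kHz > fs/2 = 27.45 kHz, folds to fs − 27.7 kHz = 27.2 kHz.
156.1 kHz mod fs = 46.3 kHz.
46.3 kHz > fs/2 = 27.45 kHz, folds to fs − 46.3 kHz = 8.6 kHz.
63.5 kHz mod fs = 8.6 kHz.
8.6 kHz ≤ fs/2 = 27.45 kHz, appears at 8.6 kHz.
42.4 kHz > fs/2 = 27.45 kHz, folds to fs − 42.4 kHz = 12.5 kHz.
63.5 kHz and 156.1 kHz both map to 8.6 kHz.

63.5 kHz, 156.1 kHz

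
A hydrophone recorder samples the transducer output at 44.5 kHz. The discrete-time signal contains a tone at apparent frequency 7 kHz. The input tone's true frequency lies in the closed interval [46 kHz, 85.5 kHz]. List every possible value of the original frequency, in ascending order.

Frequencies that alias to 7 kHz are k·fs ± 7 kHz for integer k ≥ 0.
k=0: 7 kHz.
k=1: 37.5 kHz, 51.5 kHz.
k=2: 82 kHz, 96 kHz.
k=3: 126.5 kHz, 140.5 kHz.
Within [46 kHz, 85.5 kHz]: 51.5 kHz, 82 kHz.

51.5 kHz, 82 kHz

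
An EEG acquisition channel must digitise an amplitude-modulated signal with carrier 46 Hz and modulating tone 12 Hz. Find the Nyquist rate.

116 Hz

AM sidebands sit at fc ± fm = 34 Hz and 58 Hz.
Highest-frequency component: 58 Hz.
Nyquist rate = 2 × 58 Hz = 116 Hz.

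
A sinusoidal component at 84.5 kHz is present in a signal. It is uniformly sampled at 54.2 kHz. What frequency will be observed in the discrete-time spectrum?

84.5 kHz mod fs = 30.3 kHz.
30.3 kHz > fs/2 = 27.1 kHz, folds to fs − 30.3 kHz = 23.9 kHz.

23.9 kHz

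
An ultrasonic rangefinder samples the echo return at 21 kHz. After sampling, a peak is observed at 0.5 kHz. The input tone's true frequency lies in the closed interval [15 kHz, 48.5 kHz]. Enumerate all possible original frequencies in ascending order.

20.5 kHz, 21.5 kHz, 41.5 kHz, 42.5 kHz

Frequencies that alias to 0.5 kHz are k·fs ± 0.5 kHz for integer k ≥ 0.
k=0: 0.5 kHz.
k=1: 20.5 kHz, 21.5 kHz.
k=2: 41.5 kHz, 42.5 kHz.
k=3: 62.5 kHz, 63.5 kHz.
Within [15 kHz, 48.5 kHz]: 20.5 kHz, 21.5 kHz, 41.5 kHz, 42.5 kHz.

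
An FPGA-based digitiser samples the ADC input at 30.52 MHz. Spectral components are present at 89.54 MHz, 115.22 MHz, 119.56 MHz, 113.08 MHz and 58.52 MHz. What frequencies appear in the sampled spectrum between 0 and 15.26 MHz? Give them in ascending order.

fs/2 = 15.26 MHz.
89.54 MHz mod fs = 28.5 MHz.
28.5 MHz > fs/2 = 15.26 MHz, folds to fs − 28.5 MHz = 2.02 MHz.
115.22 MHz mod fs = 23.66 MHz.
23.66 MHz > fs/2 = 15.26 MHz, folds to fs − 23.66 MHz = 6.86 MHz.
119.56 MHz mod fs = 28 MHz.
28 MHz > fs/2 = 15.26 MHz, folds to fs − 28 MHz = 2.52 MHz.
113.08 MHz mod fs = 21.52 MHz.
21.52 MHz > fs/2 = 15.26 MHz, folds to fs − 21.52 MHz = 9 MHz.
58.52 MHz mod fs = 28 MHz.
28 MHz > fs/2 = 15.26 MHz, folds to fs − 28 MHz = 2.52 MHz.
Distinct values: {2.02 MHz, 2.52 MHz, 6.86 MHz, 9 MHz}.

2.02 MHz, 2.52 MHz, 6.86 MHz, 9 MHz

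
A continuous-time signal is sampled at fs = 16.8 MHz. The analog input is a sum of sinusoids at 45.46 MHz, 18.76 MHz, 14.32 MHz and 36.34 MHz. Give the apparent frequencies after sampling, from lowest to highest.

1.96 MHz, 2.48 MHz, 2.74 MHz, 4.94 MHz

fs/2 = 8.4 MHz.
45.46 MHz mod fs = 11.86 MHz.
11.86 MHz > fs/2 = 8.4 MHz, folds to fs − 11.86 MHz = 4.94 MHz.
18.76 MHz mod fs = 1.96 MHz.
1.96 MHz ≤ fs/2 = 8.4 MHz, appears at 1.96 MHz.
14.32 MHz > fs/2 = 8.4 MHz, folds to fs − 14.32 MHz = 2.48 MHz.
36.34 MHz mod fs = 2.74 MHz.
2.74 MHz ≤ fs/2 = 8.4 MHz, appears at 2.74 MHz.
Distinct values: {1.96 MHz, 2.48 MHz, 2.74 MHz, 4.94 MHz}.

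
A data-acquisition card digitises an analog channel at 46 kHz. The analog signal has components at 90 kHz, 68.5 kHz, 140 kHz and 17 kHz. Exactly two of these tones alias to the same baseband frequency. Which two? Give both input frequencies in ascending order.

fs/2 = 23 kHz.
90 kHz mod fs = 44 kHz.
44 kHz > fs/2 = 23 kHz, folds to fs − 44 kHz = 2 kHz.
68.5 kHz mod fs = 22.5 kHz.
22.5 kHz ≤ fs/2 = 23 kHz, appears at 22.5 kHz.
140 kHz mod fs = 2 kHz.
2 kHz ≤ fs/2 = 23 kHz, appears at 2 kHz.
17 kHz ≤ fs/2 = 23 kHz, passes unchanged.
90 kHz and 140 kHz both map to 2 kHz.

90 kHz, 140 kHz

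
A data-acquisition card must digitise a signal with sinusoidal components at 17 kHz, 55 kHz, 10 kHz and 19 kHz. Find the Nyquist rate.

110 kHz

Highest-frequency component: 55 kHz.
Nyquist rate = 2 × 55 kHz = 110 kHz.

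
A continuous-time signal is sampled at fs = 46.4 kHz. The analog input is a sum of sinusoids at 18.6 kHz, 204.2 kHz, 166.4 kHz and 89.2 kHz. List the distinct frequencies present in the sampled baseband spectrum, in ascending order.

3.6 kHz, 18.6 kHz, 19.2 kHz

fs/2 = 23.2 kHz.
18.6 kHz ≤ fs/2 = 23.2 kHz, passes unchanged.
204.2 kHz mod fs = 18.6 kHz.
18.6 kHz ≤ fs/2 = 23.2 kHz, appears at 18.6 kHz.
166.4 kHz mod fs = 27.2 kHz.
27.2 kHz > fs/2 = 23.2 kHz, folds to fs − 27.2 kHz = 19.2 kHz.
89.2 kHz mod fs = 42.8 kHz.
42.8 kHz > fs/2 = 23.2 kHz, folds to fs − 42.8 kHz = 3.6 kHz.
Distinct values: {3.6 kHz, 18.6 kHz, 19.2 kHz}.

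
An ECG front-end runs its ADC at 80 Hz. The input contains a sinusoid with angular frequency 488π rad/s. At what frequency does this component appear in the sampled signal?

ω = 488π rad/s → f = ω/(2π) = 244 Hz.
244 Hz mod fs = 4 Hz.
4 Hz ≤ fs/2 = 40 Hz, appears at 4 Hz.

4 Hz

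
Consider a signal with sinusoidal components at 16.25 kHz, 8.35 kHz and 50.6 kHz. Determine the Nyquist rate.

101.2 kHz

Highest-frequency component: 50.6 kHz.
Nyquist rate = 2 × 50.6 kHz = 101.2 kHz.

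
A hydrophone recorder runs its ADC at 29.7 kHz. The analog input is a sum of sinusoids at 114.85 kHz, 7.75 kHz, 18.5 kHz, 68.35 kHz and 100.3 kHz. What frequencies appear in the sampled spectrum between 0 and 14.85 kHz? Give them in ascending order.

3.95 kHz, 7.75 kHz, 8.95 kHz, 11.2 kHz

fs/2 = 14.85 kHz.
114.85 kHz mod fs = 25.75 kHz.
25.75 kHz > fs/2 = 14.85 kHz, folds to fs − 25.75 kHz = 3.95 kHz.
7.75 kHz ≤ fs/2 = 14.85 kHz, passes unchanged.
18.5 kHz > fs/2 = 14.85 kHz, folds to fs − 18.5 kHz = 11.2 kHz.
68.35 kHz mod fs = 8.95 kHz.
8.95 kHz ≤ fs/2 = 14.85 kHz, appears at 8.95 kHz.
100.3 kHz mod fs = 11.2 kHz.
11.2 kHz ≤ fs/2 = 14.85 kHz, appears at 11.2 kHz.
Distinct values: {3.95 kHz, 7.75 kHz, 8.95 kHz, 11.2 kHz}.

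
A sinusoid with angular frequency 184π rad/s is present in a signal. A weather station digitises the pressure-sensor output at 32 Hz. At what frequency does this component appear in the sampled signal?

ω = 184π rad/s → f = ω/(2π) = 92 Hz.
92 Hz mod fs = 28 Hz.
28 Hz > fs/2 = 16 Hz, folds to fs − 28 Hz = 4 Hz.

4 Hz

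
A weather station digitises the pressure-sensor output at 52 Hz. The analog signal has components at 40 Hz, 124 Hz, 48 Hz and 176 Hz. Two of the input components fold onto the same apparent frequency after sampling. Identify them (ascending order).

fs/2 = 26 Hz.
40 Hz > fs/2 = 26 Hz, folds to fs − 40 Hz = 12 Hz.
124 Hz mod fs = 20 Hz.
20 Hz ≤ fs/2 = 26 Hz, appears at 20 Hz.
48 Hz > fs/2 = 26 Hz, folds to fs − 48 Hz = 4 Hz.
176 Hz mod fs = 20 Hz.
20 Hz ≤ fs/2 = 26 Hz, appears at 20 Hz.
124 Hz and 176 Hz both map to 20 Hz.

124 Hz, 176 Hz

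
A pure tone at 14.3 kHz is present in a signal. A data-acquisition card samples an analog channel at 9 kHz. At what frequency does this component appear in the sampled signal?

3.7 kHz

14.3 kHz mod fs = 5.3 kHz.
5.3 kHz > fs/2 = 4.5 kHz, folds to fs − 5.3 kHz = 3.7 kHz.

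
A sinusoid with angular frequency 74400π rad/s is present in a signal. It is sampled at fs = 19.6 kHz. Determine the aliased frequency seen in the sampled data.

ω = 74400π rad/s → f = ω/(2π) = 37200 Hz = 37.2 kHz.
37.2 kHz mod fs = 17.6 kHz.
17.6 kHz > fs/2 = 9.8 kHz, folds to fs − 17.6 kHz = 2 kHz.

2 kHz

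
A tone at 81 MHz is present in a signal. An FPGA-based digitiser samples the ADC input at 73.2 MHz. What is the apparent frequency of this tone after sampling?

81 MHz mod fs = 7.8 MHz.
7.8 MHz ≤ fs/2 = 36.6 MHz, appears at 7.8 MHz.

7.8 MHz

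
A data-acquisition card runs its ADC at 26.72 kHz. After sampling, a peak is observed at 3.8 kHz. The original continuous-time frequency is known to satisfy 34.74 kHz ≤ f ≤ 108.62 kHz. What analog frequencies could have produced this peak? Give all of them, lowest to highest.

49.64 kHz, 57.24 kHz, 76.36 kHz, 83.96 kHz, 103.08 kHz

Frequencies that alias to 3.8 kHz are k·fs ± 3.8 kHz for integer k ≥ 0.
k=0: 3.8 kHz.
k=1: 22.92 kHz, 30.52 kHz.
k=2: 49.64 kHz, 57.24 kHz.
k=3: 76.36 kHz, 83.96 kHz.
k=4: 103.08 kHz, 110.68 kHz.
k=5: 129.8 kHz, 137.4 kHz.
Within [34.74 kHz, 108.62 kHz]: 49.64 kHz, 57.24 kHz, 76.36 kHz, 83.96 kHz, 103.08 kHz.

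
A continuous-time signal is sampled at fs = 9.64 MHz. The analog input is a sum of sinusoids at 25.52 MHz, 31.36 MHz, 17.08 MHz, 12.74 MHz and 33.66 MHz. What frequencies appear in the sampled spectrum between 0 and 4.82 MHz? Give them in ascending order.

2.2 MHz, 2.44 MHz, 3.1 MHz, 3.4 MHz, 4.74 MHz

fs/2 = 4.82 MHz.
25.52 MHz mod fs = 6.24 MHz.
6.24 MHz > fs/2 = 4.82 MHz, folds to fs − 6.24 MHz = 3.4 MHz.
31.36 MHz mod fs = 2.44 MHz.
2.44 MHz ≤ fs/2 = 4.82 MHz, appears at 2.44 MHz.
17.08 MHz mod fs = 7.44 MHz.
7.44 MHz > fs/2 = 4.82 MHz, folds to fs − 7.44 MHz = 2.2 MHz.
12.74 MHz mod fs = 3.1 MHz.
3.1 MHz ≤ fs/2 = 4.82 MHz, appears at 3.1 MHz.
33.66 MHz mod fs = 4.74 MHz.
4.74 MHz ≤ fs/2 = 4.82 MHz, appears at 4.74 MHz.
Distinct values: {2.2 MHz, 2.44 MHz, 3.1 MHz, 3.4 MHz, 4.74 MHz}.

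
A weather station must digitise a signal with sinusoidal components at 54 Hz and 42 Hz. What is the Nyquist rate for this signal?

108 Hz

Highest-frequency component: 54 Hz.
Nyquist rate = 2 × 54 Hz = 108 Hz.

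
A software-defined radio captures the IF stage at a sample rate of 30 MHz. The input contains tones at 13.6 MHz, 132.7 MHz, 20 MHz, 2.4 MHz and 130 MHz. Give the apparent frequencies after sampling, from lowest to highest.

fs/2 = 15 MHz.
13.6 MHz ≤ fs/2 = 15 MHz, passes unchanged.
132.7 MHz mod fs = 12.7 MHz.
12.7 MHz ≤ fs/2 = 15 MHz, appears at 12.7 MHz.
20 MHz > fs/2 = 15 MHz, folds to fs − 20 MHz = 10 MHz.
2.4 MHz ≤ fs/2 = 15 MHz, passes unchanged.
130 MHz mod fs = 10 MHz.
10 MHz ≤ fs/2 = 15 MHz, appears at 10 MHz.
Distinct values: {2.4 MHz, 10 MHz, 12.7 MHz, 13.6 MHz}.

2.4 MHz, 10 MHz, 12.7 MHz, 13.6 MHz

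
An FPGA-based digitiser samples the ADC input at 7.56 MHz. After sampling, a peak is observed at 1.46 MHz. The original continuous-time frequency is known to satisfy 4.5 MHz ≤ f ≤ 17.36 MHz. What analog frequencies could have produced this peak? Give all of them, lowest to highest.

6.1 MHz, 9.02 MHz, 13.66 MHz, 16.58 MHz

Frequencies that alias to 1.46 MHz are k·fs ± 1.46 MHz for integer k ≥ 0.
k=0: 1.46 MHz.
k=1: 6.1 MHz, 9.02 MHz.
k=2: 13.66 MHz, 16.58 MHz.
k=3: 21.22 MHz, 24.14 MHz.
Within [4.5 MHz, 17.36 MHz]: 6.1 MHz, 9.02 MHz, 13.66 MHz, 16.58 MHz.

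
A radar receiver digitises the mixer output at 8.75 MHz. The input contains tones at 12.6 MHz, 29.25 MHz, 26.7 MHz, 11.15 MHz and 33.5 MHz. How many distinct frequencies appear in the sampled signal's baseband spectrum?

5

fs/2 = 4.375 MHz.
12.6 MHz mod fs = 3.85 MHz.
3.85 MHz ≤ fs/2 = 4.375 MHz, appears at 3.85 MHz.
29.25 MHz mod fs = 3 MHz.
3 MHz ≤ fs/2 = 4.375 MHz, appears at 3 MHz.
26.7 MHz mod fs = 0.45 MHz.
0.45 MHz ≤ fs/2 = 4.375 MHz, appears at 0.45 MHz.
11.15 MHz mod fs = 2.4 MHz.
2.4 MHz ≤ fs/2 = 4.375 MHz, appears at 2.4 MHz.
33.5 MHz mod fs = 7.25 MHz.
7.25 MHz > fs/2 = 4.375 MHz, folds to fs − 7.25 MHz = 1.5 MHz.
Distinct values: {0.45 MHz, 1.5 MHz, 2.4 MHz, 3 MHz, 3.85 MHz} → 5.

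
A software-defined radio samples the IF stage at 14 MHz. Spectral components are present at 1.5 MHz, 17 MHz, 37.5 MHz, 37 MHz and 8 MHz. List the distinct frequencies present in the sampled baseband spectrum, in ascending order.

fs/2 = 7 MHz.
1.5 MHz ≤ fs/2 = 7 MHz, passes unchanged.
17 MHz mod fs = 3 MHz.
3 MHz ≤ fs/2 = 7 MHz, appears at 3 MHz.
37.5 MHz mod fs = 9.5 MHz.
9.5 MHz > fs/2 = 7 MHz, folds to fs − 9.5 MHz = 4.5 MHz.
37 MHz mod fs = 9 MHz.
9 MHz > fs/2 = 7 MHz, folds to fs − 9 MHz = 5 MHz.
8 MHz > fs/2 = 7 MHz, folds to fs − 8 MHz = 6 MHz.
Distinct values: {1.5 MHz, 3 MHz, 4.5 MHz, 5 MHz, 6 MHz}.

1.5 MHz, 3 MHz, 4.5 MHz, 5 MHz, 6 MHz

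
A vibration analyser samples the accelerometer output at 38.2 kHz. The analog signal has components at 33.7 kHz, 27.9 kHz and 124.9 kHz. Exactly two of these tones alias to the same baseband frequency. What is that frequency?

fs/2 = 19.1 kHz.
33.7 kHz > fs/2 = 19.1 kHz, folds to fs − 33.7 kHz = 4.5 kHz.
27.9 kHz > fs/2 = 19.1 kHz, folds to fs − 27.9 kHz = 10.3 kHz.
124.9 kHz mod fs = 10.3 kHz.
10.3 kHz ≤ fs/2 = 19.1 kHz, appears at 10.3 kHz.
27.9 kHz and 124.9 kHz both map to 10.3 kHz.

10.3 kHz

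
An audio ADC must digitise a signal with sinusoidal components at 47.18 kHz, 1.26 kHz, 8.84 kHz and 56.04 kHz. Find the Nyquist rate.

112.08 kHz

Highest-frequency component: 56.04 kHz.
Nyquist rate = 2 × 56.04 kHz = 112.08 kHz.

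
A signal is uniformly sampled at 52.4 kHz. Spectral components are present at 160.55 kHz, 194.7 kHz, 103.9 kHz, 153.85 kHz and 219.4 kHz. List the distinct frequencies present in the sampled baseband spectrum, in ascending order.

0.9 kHz, 3.35 kHz, 9.8 kHz, 14.9 kHz

fs/2 = 26.2 kHz.
160.55 kHz mod fs = 3.35 kHz.
3.35 kHz ≤ fs/2 = 26.2 kHz, appears at 3.35 kHz.
194.7 kHz mod fs = 37.5 kHz.
37.5 kHz > fs/2 = 26.2 kHz, folds to fs − 37.5 kHz = 14.9 kHz.
103.9 kHz mod fs = 51.5 kHz.
51.5 kHz > fs/2 = 26.2 kHz, folds to fs − 51.5 kHz = 0.9 kHz.
153.85 kHz mod fs = 49.05 kHz.
49.05 kHz > fs/2 = 26.2 kHz, folds to fs − 49.05 kHz = 3.35 kHz.
219.4 kHz mod fs = 9.8 kHz.
9.8 kHz ≤ fs/2 = 26.2 kHz, appears at 9.8 kHz.
Distinct values: {0.9 kHz, 3.35 kHz, 9.8 kHz, 14.9 kHz}.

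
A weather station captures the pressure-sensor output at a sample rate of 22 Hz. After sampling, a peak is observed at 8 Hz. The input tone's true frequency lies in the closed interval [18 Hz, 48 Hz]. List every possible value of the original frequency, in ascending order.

Frequencies that alias to 8 Hz are k·fs ± 8 Hz for integer k ≥ 0.
k=0: 8 Hz.
k=1: 14 Hz, 30 Hz.
k=2: 36 Hz, 52 Hz.
k=3: 58 Hz, 74 Hz.
Within [18 Hz, 48 Hz]: 30 Hz, 36 Hz.

30 Hz, 36 Hz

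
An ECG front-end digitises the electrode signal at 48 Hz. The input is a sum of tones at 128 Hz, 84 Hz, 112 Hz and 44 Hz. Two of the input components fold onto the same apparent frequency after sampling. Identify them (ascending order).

fs/2 = 24 Hz.
128 Hz mod fs = 32 Hz.
32 Hz > fs/2 = 24 Hz, folds to fs − 32 Hz = 16 Hz.
84 Hz mod fs = 36 Hz.
36 Hz > fs/2 = 24 Hz, folds to fs − 36 Hz = 12 Hz.
112 Hz mod fs = 16 Hz.
16 Hz ≤ fs/2 = 24 Hz, appears at 16 Hz.
44 Hz > fs/2 = 24 Hz, folds to fs − 44 Hz = 4 Hz.
112 Hz and 128 Hz both map to 16 Hz.

112 Hz, 128 Hz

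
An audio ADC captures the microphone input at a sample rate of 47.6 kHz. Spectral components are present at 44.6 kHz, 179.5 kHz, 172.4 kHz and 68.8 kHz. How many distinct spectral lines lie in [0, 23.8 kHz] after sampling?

fs/2 = 23.8 kHz.
44.6 kHz > fs/2 = 23.8 kHz, folds to fs − 44.6 kHz = 3 kHz.
179.5 kHz mod fs = 36.7 kHz.
36.7 kHz > fs/2 = 23.8 kHz, folds to fs − 36.7 kHz = 10.9 kHz.
172.4 kHz mod fs = 29.6 kHz.
29.6 kHz > fs/2 = 23.8 kHz, folds to fs − 29.6 kHz = 18 kHz.
68.8 kHz mod fs = 21.2 kHz.
21.2 kHz ≤ fs/2 = 23.8 kHz, appears at 21.2 kHz.
Distinct values: {3 kHz, 10.9 kHz, 18 kHz, 21.2 kHz} → 4.

4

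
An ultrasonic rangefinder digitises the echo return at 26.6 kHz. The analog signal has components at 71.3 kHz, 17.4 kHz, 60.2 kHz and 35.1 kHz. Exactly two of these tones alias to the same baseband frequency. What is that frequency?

fs/2 = 13.3 kHz.
71.3 kHz mod fs = 18.1 kHz.
18.1 kHz > fs/2 = 13.3 kHz, folds to fs − 18.1 kHz = 8.5 kHz.
17.4 kHz > fs/2 = 13.3 kHz, folds to fs − 17.4 kHz = 9.2 kHz.
60.2 kHz mod fs = 7 kHz.
7 kHz ≤ fs/2 = 13.3 kHz, appears at 7 kHz.
35.1 kHz mod fs = 8.5 kHz.
8.5 kHz ≤ fs/2 = 13.3 kHz, appears at 8.5 kHz.
35.1 kHz and 71.3 kHz both map to 8.5 kHz.

8.5 kHz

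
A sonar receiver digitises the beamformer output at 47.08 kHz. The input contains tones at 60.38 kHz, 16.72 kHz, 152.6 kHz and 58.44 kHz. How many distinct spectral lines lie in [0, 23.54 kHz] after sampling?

fs/2 = 23.54 kHz.
60.38 kHz mod fs = 13.3 kHz.
13.3 kHz ≤ fs/2 = 23.54 kHz, appears at 13.3 kHz.
16.72 kHz ≤ fs/2 = 23.54 kHz, passes unchanged.
152.6 kHz mod fs = 11.36 kHz.
11.36 kHz ≤ fs/2 = 23.54 kHz, appears at 11.36 kHz.
58.44 kHz mod fs = 11.36 kHz.
11.36 kHz ≤ fs/2 = 23.54 kHz, appears at 11.36 kHz.
Distinct values: {11.36 kHz, 13.3 kHz, 16.72 kHz} → 3.

3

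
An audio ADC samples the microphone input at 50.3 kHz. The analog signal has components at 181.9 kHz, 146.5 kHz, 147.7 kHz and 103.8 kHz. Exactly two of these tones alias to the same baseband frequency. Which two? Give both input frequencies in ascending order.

103.8 kHz, 147.7 kHz

fs/2 = 25.15 kHz.
181.9 kHz mod fs = 31 kHz.
31 kHz > fs/2 = 25.15 kHz, folds to fs − 31 kHz = 19.3 kHz.
146.5 kHz mod fs = 45.9 kHz.
45.9 kHz > fs/2 = 25.15 kHz, folds to fs − 45.9 kHz = 4.4 kHz.
147.7 kHz mod fs = 47.1 kHz.
47.1 kHz > fs/2 = 25.15 kHz, folds to fs − 47.1 kHz = 3.2 kHz.
103.8 kHz mod fs = 3.2 kHz.
3.2 kHz ≤ fs/2 = 25.15 kHz, appears at 3.2 kHz.
103.8 kHz and 147.7 kHz both map to 3.2 kHz.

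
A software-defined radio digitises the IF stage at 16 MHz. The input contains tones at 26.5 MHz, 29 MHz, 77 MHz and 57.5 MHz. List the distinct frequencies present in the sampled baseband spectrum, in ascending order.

fs/2 = 8 MHz.
26.5 MHz mod fs = 10.5 MHz.
10.5 MHz > fs/2 = 8 MHz, folds to fs − 10.5 MHz = 5.5 MHz.
29 MHz mod fs = 13 MHz.
13 MHz > fs/2 = 8 MHz, folds to fs − 13 MHz = 3 MHz.
77 MHz mod fs = 13 MHz.
13 MHz > fs/2 = 8 MHz, folds to fs − 13 MHz = 3 MHz.
57.5 MHz mod fs = 9.5 MHz.
9.5 MHz > fs/2 = 8 MHz, folds to fs − 9.5 MHz = 6.5 MHz.
Distinct values: {3 MHz, 5.5 MHz, 6.5 MHz}.

3 MHz, 5.5 MHz, 6.5 MHz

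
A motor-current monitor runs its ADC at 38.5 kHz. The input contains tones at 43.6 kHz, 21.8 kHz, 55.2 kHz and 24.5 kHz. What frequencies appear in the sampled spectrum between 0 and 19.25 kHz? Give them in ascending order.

5.1 kHz, 14 kHz, 16.7 kHz

fs/2 = 19.25 kHz.
43.6 kHz mod fs = 5.1 kHz.
5.1 kHz ≤ fs/2 = 19.25 kHz, appears at 5.1 kHz.
21.8 kHz > fs/2 = 19.25 kHz, folds to fs − 21.8 kHz = 16.7 kHz.
55.2 kHz mod fs = 16.7 kHz.
16.7 kHz ≤ fs/2 = 19.25 kHz, appears at 16.7 kHz.
24.5 kHz > fs/2 = 19.25 kHz, folds to fs − 24.5 kHz = 14 kHz.
Distinct values: {5.1 kHz, 14 kHz, 16.7 kHz}.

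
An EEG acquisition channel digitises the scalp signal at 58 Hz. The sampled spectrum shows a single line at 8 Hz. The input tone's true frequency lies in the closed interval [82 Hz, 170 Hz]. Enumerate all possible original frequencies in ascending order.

Frequencies that alias to 8 Hz are k·fs ± 8 Hz for integer k ≥ 0.
k=0: 8 Hz.
k=1: 50 Hz, 66 Hz.
k=2: 108 Hz, 124 Hz.
k=3: 166 Hz, 182 Hz.
k=4: 224 Hz, 240 Hz.
Within [82 Hz, 170 Hz]: 108 Hz, 124 Hz, 166 Hz.

108 Hz, 124 Hz, 166 Hz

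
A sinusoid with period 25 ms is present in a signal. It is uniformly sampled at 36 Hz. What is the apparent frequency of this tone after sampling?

T = 25 ms → f = 1/T = 40 Hz.
40 Hz mod fs = 4 Hz.
4 Hz ≤ fs/2 = 18 Hz, appears at 4 Hz.

4 Hz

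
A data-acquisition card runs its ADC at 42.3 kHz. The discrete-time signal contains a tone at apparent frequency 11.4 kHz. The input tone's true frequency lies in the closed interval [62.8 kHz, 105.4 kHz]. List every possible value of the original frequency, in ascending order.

Frequencies that alias to 11.4 kHz are k·fs ± 11.4 kHz for integer k ≥ 0.
k=0: 11.4 kHz.
k=1: 30.9 kHz, 53.7 kHz.
k=2: 73.2 kHz, 96 kHz.
k=3: 115.5 kHz, 138.3 kHz.
Within [62.8 kHz, 105.4 kHz]: 73.2 kHz, 96 kHz.

73.2 kHz, 96 kHz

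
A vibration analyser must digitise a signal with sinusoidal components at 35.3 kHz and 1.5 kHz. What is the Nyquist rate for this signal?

Highest-frequency component: 35.3 kHz.
Nyquist rate = 2 × 35.3 kHz = 70.6 kHz.

70.6 kHz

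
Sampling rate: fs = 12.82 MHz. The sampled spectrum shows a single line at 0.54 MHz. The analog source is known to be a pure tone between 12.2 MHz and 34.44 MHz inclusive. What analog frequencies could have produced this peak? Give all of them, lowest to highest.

12.28 MHz, 13.36 MHz, 25.1 MHz, 26.18 MHz

Frequencies that alias to 0.54 MHz are k·fs ± 0.54 MHz for integer k ≥ 0.
k=0: 0.54 MHz.
k=1: 12.28 MHz, 13.36 MHz.
k=2: 25.1 MHz, 26.18 MHz.
k=3: 37.92 MHz, 39 MHz.
Within [12.2 MHz, 34.44 MHz]: 12.28 MHz, 13.36 MHz, 25.1 MHz, 26.18 MHz.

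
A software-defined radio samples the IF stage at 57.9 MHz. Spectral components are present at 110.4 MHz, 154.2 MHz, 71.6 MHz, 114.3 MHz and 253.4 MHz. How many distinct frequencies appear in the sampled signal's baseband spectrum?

fs/2 = 28.95 MHz.
110.4 MHz mod fs = 52.5 MHz.
52.5 MHz > fs/2 = 28.95 MHz, folds to fs − 52.5 MHz = 5.4 MHz.
154.2 MHz mod fs = 38.4 MHz.
38.4 MHz > fs/2 = 28.95 MHz, folds to fs − 38.4 MHz = 19.5 MHz.
71.6 MHz mod fs = 13.7 MHz.
13.7 MHz ≤ fs/2 = 28.95 MHz, appears at 13.7 MHz.
114.3 MHz mod fs = 56.4 MHz.
56.4 MHz > fs/2 = 28.95 MHz, folds to fs − 56.4 MHz = 1.5 MHz.
253.4 MHz mod fs = 21.8 MHz.
21.8 MHz ≤ fs/2 = 28.95 MHz, appears at 21.8 MHz.
Distinct values: {1.5 MHz, 5.4 MHz, 13.7 MHz, 19.5 MHz, 21.8 MHz} → 5.

5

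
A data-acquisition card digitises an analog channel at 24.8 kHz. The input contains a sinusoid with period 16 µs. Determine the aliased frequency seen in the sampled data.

11.9 kHz

T = 16 µs → f = 1/T = 62.5 kHz.
62.5 kHz mod fs = 12.9 kHz.
12.9 kHz > fs/2 = 12.4 kHz, folds to fs − 12.9 kHz = 11.9 kHz.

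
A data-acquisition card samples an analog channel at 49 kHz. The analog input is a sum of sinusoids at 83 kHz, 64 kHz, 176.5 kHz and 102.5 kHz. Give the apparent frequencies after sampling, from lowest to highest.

4.5 kHz, 15 kHz, 19.5 kHz

fs/2 = 24.5 kHz.
83 kHz mod fs = 34 kHz.
34 kHz > fs/2 = 24.5 kHz, folds to fs − 34 kHz = 15 kHz.
64 kHz mod fs = 15 kHz.
15 kHz ≤ fs/2 = 24.5 kHz, appears at 15 kHz.
176.5 kHz mod fs = 29.5 kHz.
29.5 kHz > fs/2 = 24.5 kHz, folds to fs − 29.5 kHz = 19.5 kHz.
102.5 kHz mod fs = 4.5 kHz.
4.5 kHz ≤ fs/2 = 24.5 kHz, appears at 4.5 kHz.
Distinct values: {4.5 kHz, 15 kHz, 19.5 kHz}.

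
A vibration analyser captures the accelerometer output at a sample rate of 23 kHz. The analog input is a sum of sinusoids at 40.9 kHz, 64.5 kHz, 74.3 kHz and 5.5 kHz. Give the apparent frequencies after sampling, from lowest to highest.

4.5 kHz, 5.1 kHz, 5.3 kHz, 5.5 kHz

fs/2 = 11.5 kHz.
40.9 kHz mod fs = 17.9 kHz.
17.9 kHz > fs/2 = 11.5 kHz, folds to fs − 17.9 kHz = 5.1 kHz.
64.5 kHz mod fs = 18.5 kHz.
18.5 kHz > fs/2 = 11.5 kHz, folds to fs − 18.5 kHz = 4.5 kHz.
74.3 kHz mod fs = 5.3 kHz.
5.3 kHz ≤ fs/2 = 11.5 kHz, appears at 5.3 kHz.
5.5 kHz ≤ fs/2 = 11.5 kHz, passes unchanged.
Distinct values: {4.5 kHz, 5.1 kHz, 5.3 kHz, 5.5 kHz}.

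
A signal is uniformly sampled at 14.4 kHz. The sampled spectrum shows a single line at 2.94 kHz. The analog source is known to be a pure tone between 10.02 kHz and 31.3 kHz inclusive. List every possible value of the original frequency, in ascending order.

Frequencies that alias to 2.94 kHz are k·fs ± 2.94 kHz for integer k ≥ 0.
k=0: 2.94 kHz.
k=1: 11.46 kHz, 17.34 kHz.
k=2: 25.86 kHz, 31.74 kHz.
k=3: 40.26 kHz, 46.14 kHz.
Within [10.02 kHz, 31.3 kHz]: 11.46 kHz, 17.34 kHz, 25.86 kHz.

11.46 kHz, 17.34 kHz, 25.86 kHz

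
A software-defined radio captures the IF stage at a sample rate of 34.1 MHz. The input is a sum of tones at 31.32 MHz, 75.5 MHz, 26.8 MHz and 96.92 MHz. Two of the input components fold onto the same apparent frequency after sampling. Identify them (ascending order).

26.8 MHz, 75.5 MHz

fs/2 = 17.05 MHz.
31.32 MHz > fs/2 = 17.05 MHz, folds to fs − 31.32 MHz = 2.78 MHz.
75.5 MHz mod fs = 7.3 MHz.
7.3 MHz ≤ fs/2 = 17.05 MHz, appears at 7.3 MHz.
26.8 MHz > fs/2 = 17.05 MHz, folds to fs − 26.8 MHz = 7.3 MHz.
96.92 MHz mod fs = 28.72 MHz.
28.72 MHz > fs/2 = 17.05 MHz, folds to fs − 28.72 MHz = 5.38 MHz.
26.8 MHz and 75.5 MHz both map to 7.3 MHz.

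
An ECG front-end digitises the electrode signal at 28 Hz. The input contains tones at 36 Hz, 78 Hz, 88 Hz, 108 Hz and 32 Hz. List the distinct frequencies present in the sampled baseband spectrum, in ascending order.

fs/2 = 14 Hz.
36 Hz mod fs = 8 Hz.
8 Hz ≤ fs/2 = 14 Hz, appears at 8 Hz.
78 Hz mod fs = 22 Hz.
22 Hz > fs/2 = 14 Hz, folds to fs − 22 Hz = 6 Hz.
88 Hz mod fs = 4 Hz.
4 Hz ≤ fs/2 = 14 Hz, appears at 4 Hz.
108 Hz mod fs = 24 Hz.
24 Hz > fs/2 = 14 Hz, folds to fs − 24 Hz = 4 Hz.
32 Hz mod fs = 4 Hz.
4 Hz ≤ fs/2 = 14 Hz, appears at 4 Hz.
Distinct values: {4 Hz, 6 Hz, 8 Hz}.

4 Hz, 6 Hz, 8 Hz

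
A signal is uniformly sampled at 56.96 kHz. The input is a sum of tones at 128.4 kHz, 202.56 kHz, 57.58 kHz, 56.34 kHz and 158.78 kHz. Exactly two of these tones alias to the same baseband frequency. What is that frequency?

fs/2 = 28.48 kHz.
128.4 kHz mod fs = 14.48 kHz.
14.48 kHz ≤ fs/2 = 28.48 kHz, appears at 14.48 kHz.
202.56 kHz mod fs = 31.68 kHz.
31.68 kHz > fs/2 = 28.48 kHz, folds to fs − 31.68 kHz = 25.28 kHz.
57.58 kHz mod fs = 0.62 kHz.
0.62 kHz ≤ fs/2 = 28.48 kHz, appears at 0.62 kHz.
56.34 kHz > fs/2 = 28.48 kHz, folds to fs − 56.34 kHz = 0.62 kHz.
158.78 kHz mod fs = 44.86 kHz.
44.86 kHz > fs/2 = 28.48 kHz, folds to fs − 44.86 kHz = 12.1 kHz.
56.34 kHz and 57.58 kHz both map to 0.62 kHz.

0.62 kHz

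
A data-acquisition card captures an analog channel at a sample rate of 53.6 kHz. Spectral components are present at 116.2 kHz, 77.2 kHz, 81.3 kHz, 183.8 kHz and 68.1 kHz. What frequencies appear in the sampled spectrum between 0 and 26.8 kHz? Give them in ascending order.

fs/2 = 26.8 kHz.
116.2 kHz mod fs = 9 kHz.
9 kHz ≤ fs/2 = 26.8 kHz, appears at 9 kHz.
77.2 kHz mod fs = 23.6 kHz.
23.6 kHz ≤ fs/2 = 26.8 kHz, appears at 23.6 kHz.
81.3 kHz mod fs = 27.7 kHz.
27.7 kHz > fs/2 = 26.8 kHz, folds to fs − 27.7 kHz = 25.9 kHz.
183.8 kHz mod fs = 23 kHz.
23 kHz ≤ fs/2 = 26.8 kHz, appears at 23 kHz.
68.1 kHz mod fs = 14.5 kHz.
14.5 kHz ≤ fs/2 = 26.8 kHz, appears at 14.5 kHz.
Distinct values: {9 kHz, 14.5 kHz, 23 kHz, 23.6 kHz, 25.9 kHz}.

9 kHz, 14.5 kHz, 23 kHz, 23.6 kHz, 25.9 kHz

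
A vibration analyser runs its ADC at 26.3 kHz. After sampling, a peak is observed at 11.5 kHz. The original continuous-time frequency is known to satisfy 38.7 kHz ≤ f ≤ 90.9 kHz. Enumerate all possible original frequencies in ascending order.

41.1 kHz, 64.1 kHz, 67.4 kHz, 90.4 kHz

Frequencies that alias to 11.5 kHz are k·fs ± 11.5 kHz for integer k ≥ 0.
k=0: 11.5 kHz.
k=1: 14.8 kHz, 37.8 kHz.
k=2: 41.1 kHz, 64.1 kHz.
k=3: 67.4 kHz, 90.4 kHz.
k=4: 93.7 kHz, 116.7 kHz.
Within [38.7 kHz, 90.9 kHz]: 41.1 kHz, 64.1 kHz, 67.4 kHz, 90.4 kHz.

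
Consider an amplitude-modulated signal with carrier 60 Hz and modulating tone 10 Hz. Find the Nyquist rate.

140 Hz

AM sidebands sit at fc ± fm = 50 Hz and 70 Hz.
Highest-frequency component: 70 Hz.
Nyquist rate = 2 × 70 Hz = 140 Hz.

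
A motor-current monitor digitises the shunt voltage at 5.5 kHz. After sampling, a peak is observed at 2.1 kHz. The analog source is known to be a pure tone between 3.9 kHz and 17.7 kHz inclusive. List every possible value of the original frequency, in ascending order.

7.6 kHz, 8.9 kHz, 13.1 kHz, 14.4 kHz

Frequencies that alias to 2.1 kHz are k·fs ± 2.1 kHz for integer k ≥ 0.
k=0: 2.1 kHz.
k=1: 3.4 kHz, 7.6 kHz.
k=2: 8.9 kHz, 13.1 kHz.
k=3: 14.4 kHz, 18.6 kHz.
k=4: 19.9 kHz, 24.1 kHz.
Within [3.9 kHz, 17.7 kHz]: 7.6 kHz, 8.9 kHz, 13.1 kHz, 14.4 kHz.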